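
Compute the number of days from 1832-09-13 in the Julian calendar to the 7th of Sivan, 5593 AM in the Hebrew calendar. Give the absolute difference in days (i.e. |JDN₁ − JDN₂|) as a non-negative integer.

242

First date → JDN 2390452; second date → JDN 2390694.
The interval is |2390452 − 2390694| = 242 days.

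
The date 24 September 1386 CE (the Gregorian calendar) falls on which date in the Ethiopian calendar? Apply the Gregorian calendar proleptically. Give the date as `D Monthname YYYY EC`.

19 Meskerem 1379 EC

Both dates share Julian Day Number 2227553; in the Ethiopian calendar that is 19 Meskerem 1379 EC.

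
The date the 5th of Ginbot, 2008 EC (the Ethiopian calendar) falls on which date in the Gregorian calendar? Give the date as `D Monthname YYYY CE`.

Both dates share Julian Day Number 2457522; in the Gregorian calendar that is 13 May 2016 CE.

13 May 2016 CE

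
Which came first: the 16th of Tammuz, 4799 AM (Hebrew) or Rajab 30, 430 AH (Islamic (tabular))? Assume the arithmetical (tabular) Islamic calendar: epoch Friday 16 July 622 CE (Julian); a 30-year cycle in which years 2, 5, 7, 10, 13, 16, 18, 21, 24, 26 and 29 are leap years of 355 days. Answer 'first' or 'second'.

Converting both to JDN: 2100744 vs 2100669; the smaller is the second.

second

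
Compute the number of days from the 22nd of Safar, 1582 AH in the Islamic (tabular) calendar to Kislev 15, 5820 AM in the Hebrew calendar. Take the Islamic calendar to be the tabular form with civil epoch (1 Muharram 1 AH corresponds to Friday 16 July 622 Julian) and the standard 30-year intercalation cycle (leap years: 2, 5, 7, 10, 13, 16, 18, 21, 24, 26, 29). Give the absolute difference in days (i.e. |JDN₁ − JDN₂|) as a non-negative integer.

First date → JDN 2508745; second date → JDN 2473418.
The interval is |2508745 − 2473418| = 35327 days.

35327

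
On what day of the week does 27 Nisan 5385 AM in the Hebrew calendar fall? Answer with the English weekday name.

This is JDN 2314703 (4 May 1625 Gregorian).
2314703 ≡ 6 (mod 7); counting from Monday = 0 gives Sunday.

Sunday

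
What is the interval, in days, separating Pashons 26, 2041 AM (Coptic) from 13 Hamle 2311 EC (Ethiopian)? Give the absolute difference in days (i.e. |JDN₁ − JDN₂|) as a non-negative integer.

JDN of the first date = 2570405.
JDN of the second date = 2568260.
|2568260 − 2570405| = 2145.

2145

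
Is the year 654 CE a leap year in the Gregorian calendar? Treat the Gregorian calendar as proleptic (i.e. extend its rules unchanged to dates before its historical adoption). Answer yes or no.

no

654 is not divisible by 4, so it is a common year.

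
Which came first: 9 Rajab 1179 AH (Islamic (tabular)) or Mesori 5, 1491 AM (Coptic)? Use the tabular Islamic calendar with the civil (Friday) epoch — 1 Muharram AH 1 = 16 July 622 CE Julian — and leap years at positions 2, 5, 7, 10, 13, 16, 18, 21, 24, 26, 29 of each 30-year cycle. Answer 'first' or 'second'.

first

Converting both to JDN: 2366069 vs 2369586; the smaller is the first.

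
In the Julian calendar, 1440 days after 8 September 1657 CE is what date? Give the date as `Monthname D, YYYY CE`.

August 18, 1661 CE

JDN of 8 September 1657 CE = 2326528.
2326528 + 1440 = 2327968.
JDN 2327968 in the Julian calendar is August 18, 1661 CE.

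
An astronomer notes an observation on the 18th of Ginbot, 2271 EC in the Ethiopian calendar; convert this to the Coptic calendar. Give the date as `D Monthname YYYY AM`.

Both dates share Julian Day Number 2553595; in the Coptic calendar that is 18 Pashons 1995 AM.

18 Pashons 1995 AM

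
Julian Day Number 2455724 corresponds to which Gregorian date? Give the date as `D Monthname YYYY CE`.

JDN 2451545 is 1 Jan 2000; 2455724 is +4179 days from there.

11 June 2011 CE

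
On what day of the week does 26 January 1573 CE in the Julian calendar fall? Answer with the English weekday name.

In the proleptic Gregorian calendar this is 5 February 1573 (JDN 2295622).
Since JDN mod 7 = 0 (0 = Monday), the day is Monday.

Monday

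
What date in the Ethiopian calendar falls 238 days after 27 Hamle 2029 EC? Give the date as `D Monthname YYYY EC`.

JDN of 27 Hamle 2029 EC = 2465274.
2465274 + 238 = 2465512.
JDN 2465512 in the Ethiopian calendar is 20 Megabit 2030 EC.

20 Megabit 2030 EC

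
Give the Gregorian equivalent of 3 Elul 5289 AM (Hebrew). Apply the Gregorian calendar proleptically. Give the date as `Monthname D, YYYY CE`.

August 18, 1529 CE

Julian Day Number of the source date = 2279745.
Converting JDN 2279745 to the Gregorian calendar gives 18 August 1529 CE.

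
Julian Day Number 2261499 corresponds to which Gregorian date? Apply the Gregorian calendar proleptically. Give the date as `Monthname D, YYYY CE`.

September 3, 1479 CE

JDN 2451545 is 1 Jan 2000; 2261499 is −190046 days from there.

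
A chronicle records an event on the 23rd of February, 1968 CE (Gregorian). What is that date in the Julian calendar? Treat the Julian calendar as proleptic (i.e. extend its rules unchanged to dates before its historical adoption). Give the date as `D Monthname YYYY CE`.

10 February 1968 CE

For dates in this range the Gregorian date is 13 days ahead of the Julian.
23 February 1968 Gregorian − 13 days → 10 February 1968 Julian.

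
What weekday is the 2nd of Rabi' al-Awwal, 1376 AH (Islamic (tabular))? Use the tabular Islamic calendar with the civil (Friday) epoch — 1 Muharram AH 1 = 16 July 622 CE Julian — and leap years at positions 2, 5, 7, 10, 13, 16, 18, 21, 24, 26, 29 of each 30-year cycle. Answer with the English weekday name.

In the Gregorian calendar this is 7 October 1956 (JDN 2435754).
JDN 2435754 mod 7 = 6, and JDN 0 was a Monday, so this is a Sunday.

Sunday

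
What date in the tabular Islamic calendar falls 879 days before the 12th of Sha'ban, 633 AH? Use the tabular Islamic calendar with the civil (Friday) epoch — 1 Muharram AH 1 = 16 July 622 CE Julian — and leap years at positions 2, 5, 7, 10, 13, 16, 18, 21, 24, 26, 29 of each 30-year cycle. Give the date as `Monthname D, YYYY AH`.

Counting 879 days back from JDN 2172618 reaches JDN 2171739, which is Safar 19, 631 AH.

Safar 19, 631 AH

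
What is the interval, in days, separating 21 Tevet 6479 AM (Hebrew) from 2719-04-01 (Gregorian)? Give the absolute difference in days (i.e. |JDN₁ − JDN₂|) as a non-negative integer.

JDN of the first date = 2714157.
JDN of the second date = 2714244.
|2714244 − 2714157| = 87.

87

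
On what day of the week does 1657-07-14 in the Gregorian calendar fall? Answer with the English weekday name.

2326462 ≡ 5 (mod 7); counting from Monday = 0 gives Saturday.

Saturday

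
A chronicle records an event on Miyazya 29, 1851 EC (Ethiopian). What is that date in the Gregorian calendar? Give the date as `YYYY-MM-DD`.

Julian Day Number of the source date = 2400171.
Converting JDN 2400171 to the Gregorian calendar gives 6 May 1859 CE.

1859-05-06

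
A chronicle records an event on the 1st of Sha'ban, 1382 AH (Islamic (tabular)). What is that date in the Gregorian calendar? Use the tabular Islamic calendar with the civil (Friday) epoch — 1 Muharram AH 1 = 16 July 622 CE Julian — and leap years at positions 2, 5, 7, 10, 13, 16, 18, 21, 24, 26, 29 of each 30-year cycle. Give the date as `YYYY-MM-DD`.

1962-12-28

Julian Day Number of the source date = 2438027.
Converting JDN 2438027 to the Gregorian calendar gives 28 December 1962 CE.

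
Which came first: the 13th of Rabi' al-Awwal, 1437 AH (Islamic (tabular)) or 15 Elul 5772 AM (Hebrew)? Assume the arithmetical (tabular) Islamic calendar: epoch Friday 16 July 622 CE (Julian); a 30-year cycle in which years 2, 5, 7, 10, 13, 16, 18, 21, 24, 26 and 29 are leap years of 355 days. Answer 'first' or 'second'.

second

Converting both to JDN: 2457382 vs 2456173; the smaller is the second.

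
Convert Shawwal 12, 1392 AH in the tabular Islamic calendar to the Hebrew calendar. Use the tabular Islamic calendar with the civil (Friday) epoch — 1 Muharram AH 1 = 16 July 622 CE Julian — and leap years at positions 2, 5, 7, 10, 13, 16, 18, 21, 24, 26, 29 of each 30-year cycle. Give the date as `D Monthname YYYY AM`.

13 Kislev 5733 AM

Both dates share Julian Day Number 2441641; in the Hebrew calendar that is 13 Kislev 5733 AM.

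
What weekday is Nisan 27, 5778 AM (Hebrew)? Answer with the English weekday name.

Equivalently 12 April 2018 Gregorian, JDN 2458221.
2458221 ≡ 3 (mod 7); counting from Monday = 0 gives Thursday.

Thursday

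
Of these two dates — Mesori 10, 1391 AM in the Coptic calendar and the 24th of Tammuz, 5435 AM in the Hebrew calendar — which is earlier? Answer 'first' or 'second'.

The two dates have Julian Day Numbers 2333066 and 2333040 respectively.
Since 2333040 < 2333066, the second date comes first.

second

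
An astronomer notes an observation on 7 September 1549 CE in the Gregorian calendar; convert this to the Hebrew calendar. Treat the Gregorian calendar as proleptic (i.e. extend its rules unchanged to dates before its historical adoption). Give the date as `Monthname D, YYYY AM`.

Elul 4, 5309 AM

Julian Day Number of the source date = 2287070.
Converting JDN 2287070 to the Hebrew calendar gives 4 Elul 5309 AM.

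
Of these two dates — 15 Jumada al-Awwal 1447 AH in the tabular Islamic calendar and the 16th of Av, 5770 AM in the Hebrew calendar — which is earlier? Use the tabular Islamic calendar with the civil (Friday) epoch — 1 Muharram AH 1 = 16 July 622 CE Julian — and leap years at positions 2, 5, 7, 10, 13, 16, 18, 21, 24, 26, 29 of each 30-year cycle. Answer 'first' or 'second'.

second

Converting both to JDN: 2460986 vs 2455405; the smaller is the second.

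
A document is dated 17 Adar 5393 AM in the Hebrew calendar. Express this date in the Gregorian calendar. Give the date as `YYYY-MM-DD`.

Julian Day Number of the source date = 2317559.
Converting JDN 2317559 to the Gregorian calendar gives 27 February 1633 CE.

1633-02-27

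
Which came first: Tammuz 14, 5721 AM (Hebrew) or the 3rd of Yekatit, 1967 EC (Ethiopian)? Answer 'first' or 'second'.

The two dates have Julian Day Numbers 2437479 and 2442454 respectively.
Since 2437479 < 2442454, the first date comes first.

first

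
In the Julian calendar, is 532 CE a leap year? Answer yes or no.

yes

532 mod 4 = 0, so it is a leap year in the Julian calendar.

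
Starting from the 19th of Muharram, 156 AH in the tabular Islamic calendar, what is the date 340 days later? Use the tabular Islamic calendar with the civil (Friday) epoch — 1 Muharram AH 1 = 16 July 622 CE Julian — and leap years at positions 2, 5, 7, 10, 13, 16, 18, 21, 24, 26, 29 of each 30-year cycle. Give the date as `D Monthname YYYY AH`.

The starting date is JDN 2003385; 2003385 + 340 = 2003725.
JDN 2003725 corresponds to 5 Muharram 157 AH.

5 Muharram 157 AH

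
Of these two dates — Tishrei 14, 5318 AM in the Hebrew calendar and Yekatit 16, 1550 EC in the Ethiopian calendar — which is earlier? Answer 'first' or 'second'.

First date → JDN 2290003; second date → JDN 2290158.
JDN 2290003 < JDN 2290158, so the first date is earlier.

first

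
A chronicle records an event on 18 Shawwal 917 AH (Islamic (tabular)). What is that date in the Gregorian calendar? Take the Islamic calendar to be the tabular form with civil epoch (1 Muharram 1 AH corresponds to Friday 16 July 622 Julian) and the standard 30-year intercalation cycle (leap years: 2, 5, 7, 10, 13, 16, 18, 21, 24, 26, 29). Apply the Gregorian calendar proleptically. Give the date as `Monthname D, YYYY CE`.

Julian Day Number of the source date = 2273323.
Converting JDN 2273323 to the Gregorian calendar gives 18 January 1512 CE.

January 18, 1512 CE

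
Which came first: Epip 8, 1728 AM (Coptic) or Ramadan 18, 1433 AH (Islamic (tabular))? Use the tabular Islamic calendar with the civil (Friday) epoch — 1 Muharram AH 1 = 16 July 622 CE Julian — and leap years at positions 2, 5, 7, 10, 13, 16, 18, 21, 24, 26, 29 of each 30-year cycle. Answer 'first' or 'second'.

Converting both to JDN: 2456124 vs 2456146; the smaller is the first.

first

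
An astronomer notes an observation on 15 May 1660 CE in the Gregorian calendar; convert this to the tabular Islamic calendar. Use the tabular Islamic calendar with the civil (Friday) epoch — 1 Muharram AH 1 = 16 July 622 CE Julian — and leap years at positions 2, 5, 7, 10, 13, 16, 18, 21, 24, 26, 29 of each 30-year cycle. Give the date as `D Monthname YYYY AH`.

5 Ramadan 1070 AH

Both dates share Julian Day Number 2327498; in the tabular Islamic calendar that is 5 Ramadan 1070 AH.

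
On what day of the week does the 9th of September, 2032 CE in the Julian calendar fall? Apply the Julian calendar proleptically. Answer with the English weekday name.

This is JDN 2463498 (22 September 2032 Gregorian).
2463498 ≡ 2 (mod 7); counting from Monday = 0 gives Wednesday.

Wednesday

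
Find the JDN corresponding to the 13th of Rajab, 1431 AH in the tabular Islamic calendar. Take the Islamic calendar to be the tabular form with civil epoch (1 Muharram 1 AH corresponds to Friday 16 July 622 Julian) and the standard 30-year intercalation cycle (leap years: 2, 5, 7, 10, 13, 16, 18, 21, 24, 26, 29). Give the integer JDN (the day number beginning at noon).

2455373

Equivalently 25 June 2010 (Gregorian).
JDN 2299161 is 15 October 1582 CE (Gregorian); the target day is +156212 days from there, so JDN = 2455373.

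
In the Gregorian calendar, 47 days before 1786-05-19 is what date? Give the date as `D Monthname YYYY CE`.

2 April 1786 CE

Counting 47 days back from JDN 2373522 reaches JDN 2373475, which is 2 April 1786 CE.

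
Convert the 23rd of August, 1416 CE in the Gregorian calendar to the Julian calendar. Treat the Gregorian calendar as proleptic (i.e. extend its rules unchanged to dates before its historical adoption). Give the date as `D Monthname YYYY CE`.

At this point the Julian calendar is 9 days behind the Gregorian.
23 August 1416 Gregorian − 9 days → 14 August 1416 Julian.

14 August 1416 CE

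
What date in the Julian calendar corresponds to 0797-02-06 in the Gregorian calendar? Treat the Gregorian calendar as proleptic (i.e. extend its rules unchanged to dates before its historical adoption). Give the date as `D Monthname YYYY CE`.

The Julian–Gregorian offset here is 4 days (Julian trailing).
6 February 797 Gregorian − 4 days → 2 February 797 Julian.

2 February 797 CE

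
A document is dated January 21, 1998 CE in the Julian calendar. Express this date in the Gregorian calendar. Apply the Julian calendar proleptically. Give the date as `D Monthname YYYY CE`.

For dates in this range the Gregorian date is 13 days ahead of the Julian.
21 January 1998 Julian + 13 days → 3 February 1998 Gregorian.

3 February 1998 CE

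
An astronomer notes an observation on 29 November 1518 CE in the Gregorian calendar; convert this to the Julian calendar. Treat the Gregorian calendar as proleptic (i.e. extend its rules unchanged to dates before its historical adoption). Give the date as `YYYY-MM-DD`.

1518-11-19

For dates in this range the Gregorian date is 10 days ahead of the Julian.
29 November 1518 Gregorian − 10 days → 19 November 1518 Julian.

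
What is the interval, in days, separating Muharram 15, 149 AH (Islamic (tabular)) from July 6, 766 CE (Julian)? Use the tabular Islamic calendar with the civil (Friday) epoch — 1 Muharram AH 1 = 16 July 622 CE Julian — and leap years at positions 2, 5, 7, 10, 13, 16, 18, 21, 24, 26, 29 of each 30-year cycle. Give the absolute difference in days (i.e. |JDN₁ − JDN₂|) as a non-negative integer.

First date → JDN 2000900; second date → JDN 2001026.
The interval is |2000900 − 2001026| = 126 days.

126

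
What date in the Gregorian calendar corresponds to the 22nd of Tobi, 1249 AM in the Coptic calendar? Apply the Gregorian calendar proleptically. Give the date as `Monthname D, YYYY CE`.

January 27, 1533 CE

Both dates share Julian Day Number 2281003; in the Gregorian calendar that is 27 January 1533 CE.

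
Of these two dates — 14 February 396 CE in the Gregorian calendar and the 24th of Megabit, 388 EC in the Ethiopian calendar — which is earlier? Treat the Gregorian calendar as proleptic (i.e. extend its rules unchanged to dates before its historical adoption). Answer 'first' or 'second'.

The two dates have Julian Day Numbers 1865740 and 1865776 respectively.
Since 1865740 < 1865776, the first date comes first.

first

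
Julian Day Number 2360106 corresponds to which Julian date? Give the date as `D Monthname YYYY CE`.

The Gregorian equivalent of JDN 2360106 is 25 August 1749.
In the Julian calendar that day is 14 August 1749 CE.

14 August 1749 CE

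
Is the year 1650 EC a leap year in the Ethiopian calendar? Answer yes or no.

1650 mod 4 = 2; in the Ethiopian calendar a year is leap when year mod 4 = 3, so it is a common year.

no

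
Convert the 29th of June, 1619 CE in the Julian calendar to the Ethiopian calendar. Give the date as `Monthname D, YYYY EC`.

Hamle 5, 1611 EC

Both dates share Julian Day Number 2312577; in the Ethiopian calendar that is 5 Hamle 1611 EC.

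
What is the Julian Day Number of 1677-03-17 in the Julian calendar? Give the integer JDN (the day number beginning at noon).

2333658

Equivalently 27 March 1677 (Gregorian).
JDN 2400001 is 17 November 1858 CE (Gregorian), MJD 0; the target day is −66343 days from there, so JDN = 2333658.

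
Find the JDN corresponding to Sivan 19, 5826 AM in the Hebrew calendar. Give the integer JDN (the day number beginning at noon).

2475814

Equivalently 12 June 2066 (Gregorian).
JDN 2400001 is 17 November 1858 CE (Gregorian), MJD 0; the target day is +75813 days from there, so JDN = 2475814.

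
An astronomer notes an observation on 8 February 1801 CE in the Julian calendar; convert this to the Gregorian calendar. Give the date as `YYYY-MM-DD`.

At this point the Julian calendar is 12 days behind the Gregorian.
8 February 1801 Julian + 12 days → 20 February 1801 Gregorian.

1801-02-20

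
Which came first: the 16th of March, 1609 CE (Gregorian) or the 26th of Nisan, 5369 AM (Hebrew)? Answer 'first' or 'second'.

first

First date → JDN 2308810; second date → JDN 2308855.
JDN 2308810 < JDN 2308855, so the first date is earlier.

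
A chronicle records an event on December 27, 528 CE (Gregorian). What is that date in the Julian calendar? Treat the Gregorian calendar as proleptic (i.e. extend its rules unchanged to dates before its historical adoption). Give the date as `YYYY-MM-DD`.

0528-12-25

At this point the Julian calendar is 2 days behind the Gregorian.
27 December 528 Gregorian − 2 days → 25 December 528 Julian.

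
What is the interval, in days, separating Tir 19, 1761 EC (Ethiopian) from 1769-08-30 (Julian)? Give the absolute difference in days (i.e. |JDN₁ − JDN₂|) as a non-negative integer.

228

JDN of the first date = 2367199.
JDN of the second date = 2367427.
|2367427 − 2367199| = 228.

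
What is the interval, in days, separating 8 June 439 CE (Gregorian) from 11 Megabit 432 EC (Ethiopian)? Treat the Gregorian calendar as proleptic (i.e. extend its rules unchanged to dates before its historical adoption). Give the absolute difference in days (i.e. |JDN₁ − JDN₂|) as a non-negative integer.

274

JDN of the first date = 1881560.
JDN of the second date = 1881834.
|1881834 − 1881560| = 274.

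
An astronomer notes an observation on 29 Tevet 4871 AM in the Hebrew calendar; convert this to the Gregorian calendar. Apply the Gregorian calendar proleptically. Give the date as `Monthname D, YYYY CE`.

January 18, 1111 CE

Julian Day Number of the source date = 2126861.
Converting JDN 2126861 to the Gregorian calendar gives 18 January 1111 CE.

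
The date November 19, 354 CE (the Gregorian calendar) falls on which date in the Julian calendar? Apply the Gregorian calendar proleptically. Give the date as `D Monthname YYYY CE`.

At this point the Julian calendar is 1 day behind the Gregorian.
19 November 354 Gregorian − 1 day → 18 November 354 Julian.

18 November 354 CE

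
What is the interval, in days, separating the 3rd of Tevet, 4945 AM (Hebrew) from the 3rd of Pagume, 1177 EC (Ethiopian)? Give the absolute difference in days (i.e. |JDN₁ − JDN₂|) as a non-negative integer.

JDN of the first date = 2153857.
JDN of the second date = 2154117.
|2154117 − 2153857| = 260.

260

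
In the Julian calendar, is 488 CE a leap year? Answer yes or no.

488 mod 4 = 0, so it is a leap year in the Julian calendar.

yes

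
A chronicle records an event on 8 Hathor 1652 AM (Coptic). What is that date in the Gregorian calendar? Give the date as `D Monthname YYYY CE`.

18 November 1935 CE

Both dates share Julian Day Number 2428125; in the Gregorian calendar that is 18 November 1935 CE.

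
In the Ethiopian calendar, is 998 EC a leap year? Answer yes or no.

998 mod 4 = 2; in the Ethiopian calendar a year is leap when year mod 4 = 3, so it is a common year.

no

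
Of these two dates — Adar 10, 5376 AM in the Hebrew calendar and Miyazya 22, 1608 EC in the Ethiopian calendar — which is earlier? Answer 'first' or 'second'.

Converting both to JDN: 2311350 vs 2311409; the smaller is the first.

first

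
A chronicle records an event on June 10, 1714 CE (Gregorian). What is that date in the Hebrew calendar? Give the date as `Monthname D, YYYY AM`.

Julian Day Number of the source date = 2347246.
Converting JDN 2347246 to the Hebrew calendar gives 27 Sivan 5474 AM.

Sivan 27, 5474 AM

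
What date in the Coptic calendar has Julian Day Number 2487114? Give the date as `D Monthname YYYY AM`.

The Gregorian equivalent of JDN 2487114 is 20 May 2097.
In the Coptic calendar that day is 12 Pashons 1813 AM.

12 Pashons 1813 AM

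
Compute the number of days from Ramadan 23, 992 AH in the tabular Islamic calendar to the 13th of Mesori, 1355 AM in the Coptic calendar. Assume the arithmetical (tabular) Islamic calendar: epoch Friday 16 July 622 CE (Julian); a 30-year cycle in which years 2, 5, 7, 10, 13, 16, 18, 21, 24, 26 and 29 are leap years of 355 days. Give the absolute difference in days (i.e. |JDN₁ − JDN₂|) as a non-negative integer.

20045

JDN of the first date = 2299875.
JDN of the second date = 2319920.
|2319920 − 2299875| = 20045.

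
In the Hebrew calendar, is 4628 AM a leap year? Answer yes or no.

yes

Hebrew year 4628 is year 11 of its 19-year Metonic cycle; leap years are at positions 3, 6, 8, 11, 14, 17, 19, so it is a leap year (13 months).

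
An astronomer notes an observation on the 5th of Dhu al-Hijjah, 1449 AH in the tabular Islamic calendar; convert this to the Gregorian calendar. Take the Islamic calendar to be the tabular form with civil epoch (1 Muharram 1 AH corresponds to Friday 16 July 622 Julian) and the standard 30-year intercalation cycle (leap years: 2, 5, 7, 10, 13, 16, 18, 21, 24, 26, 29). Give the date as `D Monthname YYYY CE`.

Both dates share Julian Day Number 2461892; in the Gregorian calendar that is 30 April 2028 CE.

30 April 2028 CE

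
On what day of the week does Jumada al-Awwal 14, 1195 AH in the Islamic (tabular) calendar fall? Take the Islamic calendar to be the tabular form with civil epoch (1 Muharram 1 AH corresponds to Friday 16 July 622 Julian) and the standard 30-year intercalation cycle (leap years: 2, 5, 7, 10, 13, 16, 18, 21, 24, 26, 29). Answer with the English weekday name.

Tuesday

This is JDN 2371685 (8 May 1781 Gregorian).
Since JDN mod 7 = 1 (0 = Monday), the day is Tuesday.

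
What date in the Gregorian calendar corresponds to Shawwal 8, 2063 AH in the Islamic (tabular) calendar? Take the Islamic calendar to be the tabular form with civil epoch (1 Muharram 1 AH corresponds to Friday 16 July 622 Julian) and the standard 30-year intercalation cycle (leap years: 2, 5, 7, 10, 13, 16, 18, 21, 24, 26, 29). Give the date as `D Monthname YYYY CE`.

23 November 2623 CE

Julian Day Number of the source date = 2679417.
Converting JDN 2679417 to the Gregorian calendar gives 23 November 2623 CE.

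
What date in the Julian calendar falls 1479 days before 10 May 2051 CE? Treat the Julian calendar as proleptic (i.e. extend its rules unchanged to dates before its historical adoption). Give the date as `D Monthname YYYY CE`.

Counting 1479 days back from JDN 2470315 reaches JDN 2468836, which is 22 April 2047 CE.

22 April 2047 CE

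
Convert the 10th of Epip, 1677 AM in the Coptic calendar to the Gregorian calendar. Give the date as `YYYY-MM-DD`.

Both dates share Julian Day Number 2437498; in the Gregorian calendar that is 17 July 1961 CE.

1961-07-17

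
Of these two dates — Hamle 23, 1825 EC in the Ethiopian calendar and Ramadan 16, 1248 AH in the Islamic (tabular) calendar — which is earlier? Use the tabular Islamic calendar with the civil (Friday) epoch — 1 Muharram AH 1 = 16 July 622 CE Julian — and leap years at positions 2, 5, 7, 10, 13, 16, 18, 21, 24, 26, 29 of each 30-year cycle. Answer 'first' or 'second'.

Converting both to JDN: 2390759 vs 2390586; the smaller is the second.

second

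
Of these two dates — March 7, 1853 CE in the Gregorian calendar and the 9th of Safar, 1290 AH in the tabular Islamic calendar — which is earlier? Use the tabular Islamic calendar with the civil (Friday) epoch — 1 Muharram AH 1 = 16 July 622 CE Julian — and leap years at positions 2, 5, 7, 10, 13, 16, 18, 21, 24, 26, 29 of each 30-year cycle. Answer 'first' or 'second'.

First date → JDN 2397920; second date → JDN 2405257.
JDN 2397920 < JDN 2405257, so the first date is earlier.

first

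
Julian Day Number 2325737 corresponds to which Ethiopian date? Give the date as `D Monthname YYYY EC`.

The Gregorian equivalent of JDN 2325737 is 20 July 1655.
In the Ethiopian calendar that day is 16 Hamle 1647 EC.

16 Hamle 1647 EC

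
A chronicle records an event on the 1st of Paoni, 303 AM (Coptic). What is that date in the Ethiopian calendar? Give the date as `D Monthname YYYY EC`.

Both dates share Julian Day Number 1935605; in the Ethiopian calendar that is 1 Sene 579 EC.

1 Sene 579 EC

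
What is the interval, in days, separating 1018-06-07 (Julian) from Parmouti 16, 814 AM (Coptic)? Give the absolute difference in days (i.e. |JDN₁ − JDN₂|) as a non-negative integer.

First date → JDN 2093040; second date → JDN 2122203.
The interval is |2093040 − 2122203| = 29163 days.

29163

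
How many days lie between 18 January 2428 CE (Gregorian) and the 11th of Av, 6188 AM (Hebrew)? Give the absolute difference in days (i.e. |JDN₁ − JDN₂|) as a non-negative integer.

First date → JDN 2607886; second date → JDN 2608074.
The interval is |2607886 − 2608074| = 188 days.

188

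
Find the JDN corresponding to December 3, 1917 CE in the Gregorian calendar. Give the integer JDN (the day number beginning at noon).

2421566

JDN 2400001 is 17 November 1858 CE (Gregorian), MJD 0; the target day is +21565 days from there, so JDN = 2421566.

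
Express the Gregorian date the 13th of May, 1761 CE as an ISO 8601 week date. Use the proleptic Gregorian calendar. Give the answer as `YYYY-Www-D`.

1761-W20-3

The weekday is Wednesday (ISO weekday 3).
That Wednesday belongs to ISO week 20 of ISO year 1761.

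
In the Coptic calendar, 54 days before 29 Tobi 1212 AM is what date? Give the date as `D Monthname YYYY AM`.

The starting date is JDN 2267496; 2267496 − 54 = 2267442.
JDN 2267442 corresponds to 5 Koiak 1212 AM.

5 Koiak 1212 AM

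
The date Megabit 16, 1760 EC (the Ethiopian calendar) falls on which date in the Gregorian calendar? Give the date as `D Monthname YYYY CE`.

23 March 1768 CE

Julian Day Number of the source date = 2366891.
Converting JDN 2366891 to the Gregorian calendar gives 23 March 1768 CE.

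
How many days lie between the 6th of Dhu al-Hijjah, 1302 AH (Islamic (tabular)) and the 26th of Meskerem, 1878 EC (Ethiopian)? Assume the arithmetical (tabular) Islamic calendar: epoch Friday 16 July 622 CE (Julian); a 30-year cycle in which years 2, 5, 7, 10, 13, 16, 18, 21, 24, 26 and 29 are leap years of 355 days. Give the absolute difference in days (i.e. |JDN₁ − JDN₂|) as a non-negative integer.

19

First date → JDN 2409801; second date → JDN 2409820.
The interval is |2409801 − 2409820| = 19 days.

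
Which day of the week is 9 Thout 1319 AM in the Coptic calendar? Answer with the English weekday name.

Monday

Equivalently 16 September 1602 Gregorian, JDN 2306437.
JDN 2306437 mod 7 = 0, and JDN 0 was a Monday, so this is a Monday.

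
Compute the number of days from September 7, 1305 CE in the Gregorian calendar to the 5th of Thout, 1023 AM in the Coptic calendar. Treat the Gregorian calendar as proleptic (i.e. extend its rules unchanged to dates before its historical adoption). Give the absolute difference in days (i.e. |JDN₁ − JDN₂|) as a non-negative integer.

368

First date → JDN 2197951; second date → JDN 2198319.
The interval is |2197951 − 2198319| = 368 days.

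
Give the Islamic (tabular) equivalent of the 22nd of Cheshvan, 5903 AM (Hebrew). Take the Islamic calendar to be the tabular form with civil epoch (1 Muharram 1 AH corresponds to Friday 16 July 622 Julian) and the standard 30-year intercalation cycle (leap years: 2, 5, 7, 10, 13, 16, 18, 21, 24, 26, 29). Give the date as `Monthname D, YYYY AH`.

Dhu al-Hijjah 21, 1567 AH

The source date corresponds to 10 November 2142 in the Gregorian calendar (JDN 2503723).
That day falls on 21 Dhu al-Hijjah 1567 AH in the tabular Islamic calendar.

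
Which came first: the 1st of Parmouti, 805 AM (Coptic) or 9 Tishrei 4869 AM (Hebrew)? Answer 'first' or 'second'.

Converting both to JDN: 2118901 vs 2126014; the smaller is the first.

first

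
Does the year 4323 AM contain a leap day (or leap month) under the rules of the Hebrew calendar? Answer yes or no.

Hebrew year 4323 is year 10 of its 19-year Metonic cycle; leap years are at positions 3, 6, 8, 11, 14, 17, 19, so it is a common year (12 months).

no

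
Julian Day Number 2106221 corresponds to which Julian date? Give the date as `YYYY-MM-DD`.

1054-07-09

The proleptic Gregorian equivalent of JDN 2106221 is 15 July 1054.
In the Julian calendar that day is 1054-07-09.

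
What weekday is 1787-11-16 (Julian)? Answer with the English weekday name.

Tuesday

In the Gregorian calendar this is 27 November 1787 (JDN 2374079).
2374079 ≡ 1 (mod 7); counting from Monday = 0 gives Tuesday.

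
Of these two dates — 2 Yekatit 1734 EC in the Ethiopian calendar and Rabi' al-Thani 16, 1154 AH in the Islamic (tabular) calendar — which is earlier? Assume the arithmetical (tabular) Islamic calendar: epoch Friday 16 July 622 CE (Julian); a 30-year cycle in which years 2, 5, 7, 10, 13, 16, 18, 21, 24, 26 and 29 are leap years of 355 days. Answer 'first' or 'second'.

second

First date → JDN 2357350; second date → JDN 2357129.
JDN 2357129 < JDN 2357350, so the second date is earlier.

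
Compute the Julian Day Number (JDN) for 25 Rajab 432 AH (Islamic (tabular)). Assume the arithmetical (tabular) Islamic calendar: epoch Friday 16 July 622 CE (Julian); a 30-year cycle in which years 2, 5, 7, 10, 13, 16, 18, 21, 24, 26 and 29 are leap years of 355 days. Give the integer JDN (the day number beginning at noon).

2101373

Equivalently 6 April 1041 (proleptic Gregorian).
JDN 2400001 is 17 November 1858 CE (Gregorian), MJD 0; the target day is −298628 days from there, so JDN = 2101373.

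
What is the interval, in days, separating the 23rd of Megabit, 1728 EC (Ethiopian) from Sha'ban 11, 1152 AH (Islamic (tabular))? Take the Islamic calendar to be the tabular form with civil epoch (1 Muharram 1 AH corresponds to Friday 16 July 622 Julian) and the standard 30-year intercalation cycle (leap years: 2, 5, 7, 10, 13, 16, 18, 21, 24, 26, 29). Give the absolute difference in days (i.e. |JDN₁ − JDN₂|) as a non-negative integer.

First date → JDN 2355210; second date → JDN 2356533.
The interval is |2355210 − 2356533| = 1323 days.

1323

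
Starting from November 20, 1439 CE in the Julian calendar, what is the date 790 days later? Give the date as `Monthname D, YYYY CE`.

JDN of November 20, 1439 CE = 2246976.
2246976 + 790 = 2247766.
JDN 2247766 in the Julian calendar is January 18, 1442 CE.

January 18, 1442 CE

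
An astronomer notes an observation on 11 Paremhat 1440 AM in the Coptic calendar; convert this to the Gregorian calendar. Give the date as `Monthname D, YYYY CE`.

March 18, 1724 CE

Both dates share Julian Day Number 2350815; in the Gregorian calendar that is 18 March 1724 CE.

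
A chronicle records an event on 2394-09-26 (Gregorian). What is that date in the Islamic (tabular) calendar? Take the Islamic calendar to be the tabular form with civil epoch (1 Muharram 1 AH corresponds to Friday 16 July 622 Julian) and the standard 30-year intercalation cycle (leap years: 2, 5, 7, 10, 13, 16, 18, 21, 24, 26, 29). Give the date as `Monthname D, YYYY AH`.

Julian Day Number of the source date = 2595719.
Converting JDN 2595719 to the tabular Islamic calendar gives 29 Rajab 1827 AH.

Rajab 29, 1827 AH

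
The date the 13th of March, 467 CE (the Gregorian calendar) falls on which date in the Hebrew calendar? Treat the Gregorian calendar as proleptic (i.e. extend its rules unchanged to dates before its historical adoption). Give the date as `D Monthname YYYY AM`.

19 Adar 4227 AM

Julian Day Number of the source date = 1891700.
Converting JDN 1891700 to the Hebrew calendar gives 19 Adar 4227 AM.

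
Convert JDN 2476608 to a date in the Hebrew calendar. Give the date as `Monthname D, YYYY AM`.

Av 16, 5828 AM

The Gregorian equivalent of JDN 2476608 is 14 August 2068.
In the Hebrew calendar that day is Av 16, 5828 AM.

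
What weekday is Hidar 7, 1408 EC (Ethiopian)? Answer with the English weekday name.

Monday

This is JDN 2238194 (13 November 1415 Gregorian).
Since JDN mod 7 = 0 (0 = Monday), the day is Monday.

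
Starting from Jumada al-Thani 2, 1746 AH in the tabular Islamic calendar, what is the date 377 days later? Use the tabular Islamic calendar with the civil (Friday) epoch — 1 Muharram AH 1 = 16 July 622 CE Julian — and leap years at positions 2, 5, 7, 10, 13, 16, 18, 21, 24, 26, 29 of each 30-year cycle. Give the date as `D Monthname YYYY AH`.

25 Jumada al-Thani 1747 AH

The starting date is JDN 2566959; 2566959 + 377 = 2567336.
JDN 2567336 corresponds to 25 Jumada al-Thani 1747 AH.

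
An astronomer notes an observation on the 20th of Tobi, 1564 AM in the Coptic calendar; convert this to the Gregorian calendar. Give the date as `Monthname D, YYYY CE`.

January 28, 1848 CE

Julian Day Number of the source date = 2396055.
Converting JDN 2396055 to the Gregorian calendar gives 28 January 1848 CE.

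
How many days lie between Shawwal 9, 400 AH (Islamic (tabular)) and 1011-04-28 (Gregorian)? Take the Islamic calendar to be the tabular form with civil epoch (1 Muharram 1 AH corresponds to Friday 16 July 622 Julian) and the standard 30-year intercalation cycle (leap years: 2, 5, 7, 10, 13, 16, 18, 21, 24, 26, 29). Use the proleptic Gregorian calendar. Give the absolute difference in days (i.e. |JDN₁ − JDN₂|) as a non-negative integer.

331

First date → JDN 2090106; second date → JDN 2090437.
The interval is |2090106 − 2090437| = 331 days.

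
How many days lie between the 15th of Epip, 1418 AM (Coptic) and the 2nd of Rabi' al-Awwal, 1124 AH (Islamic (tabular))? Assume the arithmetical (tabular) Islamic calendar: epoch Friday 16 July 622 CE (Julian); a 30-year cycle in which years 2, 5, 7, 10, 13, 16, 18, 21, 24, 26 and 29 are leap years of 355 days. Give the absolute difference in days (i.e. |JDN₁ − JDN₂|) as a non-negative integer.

First date → JDN 2342903; second date → JDN 2346454.
The interval is |2342903 − 2346454| = 3551 days.

3551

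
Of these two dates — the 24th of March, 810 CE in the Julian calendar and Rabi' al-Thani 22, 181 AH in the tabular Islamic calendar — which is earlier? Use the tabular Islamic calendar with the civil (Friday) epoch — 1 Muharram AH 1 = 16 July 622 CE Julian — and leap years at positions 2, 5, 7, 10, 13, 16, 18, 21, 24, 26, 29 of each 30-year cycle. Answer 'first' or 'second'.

The two dates have Julian Day Numbers 2016993 and 2012336 respectively.
Since 2012336 < 2016993, the second date comes first.

second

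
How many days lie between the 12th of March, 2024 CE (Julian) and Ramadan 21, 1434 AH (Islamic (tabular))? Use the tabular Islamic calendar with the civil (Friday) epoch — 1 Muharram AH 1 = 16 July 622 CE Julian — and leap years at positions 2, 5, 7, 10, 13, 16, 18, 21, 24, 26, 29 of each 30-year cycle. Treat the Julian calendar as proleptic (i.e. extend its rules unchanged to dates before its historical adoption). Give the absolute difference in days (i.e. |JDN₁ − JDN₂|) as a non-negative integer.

3892

JDN of the first date = 2460395.
JDN of the second date = 2456503.
|2456503 − 2460395| = 3892.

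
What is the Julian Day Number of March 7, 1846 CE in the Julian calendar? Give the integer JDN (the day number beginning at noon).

Equivalently 19 March 1846 (Gregorian).
JDN 2451545 is 1 January 2000 CE (Gregorian); the target day is −56170 days from there, so JDN = 2395375.

2395375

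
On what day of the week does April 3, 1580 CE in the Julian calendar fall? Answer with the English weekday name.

Sunday

In the proleptic Gregorian calendar this is 13 April 1580 (JDN 2298246).
JDN 2298246 mod 7 = 6, and JDN 0 was a Monday, so this is a Sunday.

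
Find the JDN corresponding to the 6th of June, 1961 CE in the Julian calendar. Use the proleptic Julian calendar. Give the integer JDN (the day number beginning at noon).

2437470

In the Gregorian calendar the same day is 19 June 1961.
JDN 2299161 is 15 October 1582 CE (Gregorian); the target day is +138309 days from there, so JDN = 2437470.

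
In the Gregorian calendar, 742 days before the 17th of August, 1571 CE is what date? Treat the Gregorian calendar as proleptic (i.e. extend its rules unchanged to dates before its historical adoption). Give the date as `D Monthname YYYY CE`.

JDN of the 17th of August, 1571 CE = 2295084.
2295084 − 742 = 2294342.
JDN 2294342 in the Gregorian calendar is 5 August 1569 CE.

5 August 1569 CE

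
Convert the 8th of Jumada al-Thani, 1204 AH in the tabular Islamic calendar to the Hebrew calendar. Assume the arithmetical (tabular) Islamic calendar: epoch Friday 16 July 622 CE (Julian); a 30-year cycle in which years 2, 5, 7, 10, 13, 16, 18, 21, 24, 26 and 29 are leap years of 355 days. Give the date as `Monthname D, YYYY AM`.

Adar 9, 5550 AM

Julian Day Number of the source date = 2374898.
Converting JDN 2374898 to the Hebrew calendar gives 9 Adar 5550 AM.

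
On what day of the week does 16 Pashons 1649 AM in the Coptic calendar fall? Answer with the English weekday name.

This is JDN 2427217 (24 May 1933 Gregorian).
2427217 ≡ 2 (mod 7); counting from Monday = 0 gives Wednesday.

Wednesday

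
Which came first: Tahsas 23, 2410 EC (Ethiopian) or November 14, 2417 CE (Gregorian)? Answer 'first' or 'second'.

Converting both to JDN: 2604220 vs 2604169; the smaller is the second.

second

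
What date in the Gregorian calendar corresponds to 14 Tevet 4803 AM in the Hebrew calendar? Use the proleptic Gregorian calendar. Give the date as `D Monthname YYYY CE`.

Both dates share Julian Day Number 2102012; in the Gregorian calendar that is 5 January 1043 CE.

5 January 1043 CE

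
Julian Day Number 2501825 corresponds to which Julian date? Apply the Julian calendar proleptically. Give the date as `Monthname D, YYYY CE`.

The Gregorian equivalent of JDN 2501825 is 30 August 2137.
In the Julian calendar that day is August 16, 2137 CE.

August 16, 2137 CE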